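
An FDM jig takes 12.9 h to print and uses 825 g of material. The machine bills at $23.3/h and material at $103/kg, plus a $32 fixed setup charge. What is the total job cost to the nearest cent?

$417.55

Machine cost: 23.3 × 12.9 → $300.57.
Feedstock cost: 103 × 825/1000 → $84.975.
Adding setup: 300.57 + 84.975 + 32 → 417.545 ≈ $417.55.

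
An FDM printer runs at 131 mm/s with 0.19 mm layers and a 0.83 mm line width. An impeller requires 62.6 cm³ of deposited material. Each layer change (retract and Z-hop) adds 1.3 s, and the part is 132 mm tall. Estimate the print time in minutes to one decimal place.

Extrusion cross-section = 0.19 × 0.83 = 0.1577 mm².
Total extruded path = 62600/0.1577 = 396956.2 mm.
Print-move time = 396956.2 / 131 = 3030.2 s.
Number of layers: 132 / 0.19 → 695 (rounded up).
Non-print overhead: 695 × 1.3 → 903.5 s.
Total = 3030.2 + 903.5 = 3933.7 s = 65.6 minutes.

65.6 minutes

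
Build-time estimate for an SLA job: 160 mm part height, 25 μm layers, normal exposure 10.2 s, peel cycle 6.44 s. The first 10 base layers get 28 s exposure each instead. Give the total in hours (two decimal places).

Number of layers: 160 / 0.025 → 6400 (rounded up).
Base layers: 10 × (28 + 6.44) → 344.4 s.
Regular layers: 6390 × (10.2 + 6.44) → 106329.6 s.
Sum: 344.4 + 106329.6 = 106674 s → 29.63 hours.

29.63 hours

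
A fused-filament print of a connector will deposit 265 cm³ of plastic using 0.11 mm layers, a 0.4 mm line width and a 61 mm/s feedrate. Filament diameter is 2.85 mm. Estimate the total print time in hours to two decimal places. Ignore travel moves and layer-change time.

Extrusion cross-section: 0.11 × 0.4 → 0.044 mm².
Path length: 265000 mm³ / 0.044 mm² → 6022727.3 mm.
Print-move time = 6022727.3 / 61 = 98733.2 s.
98733.2 s = 27.43 hours.

27.43 hours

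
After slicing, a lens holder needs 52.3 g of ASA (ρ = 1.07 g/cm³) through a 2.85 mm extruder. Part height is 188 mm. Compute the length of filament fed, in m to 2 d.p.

Volume = 52.3 g / 1.07 g·cm⁻³ = 48.8785 cm³ = 48878.5 mm³.
Filament cross-section = π × (2.85/2)² = 6.3794 mm².
L = V/A = 48878.5/6.3794 = 7661.93 mm → 7.66 m.

7.66 m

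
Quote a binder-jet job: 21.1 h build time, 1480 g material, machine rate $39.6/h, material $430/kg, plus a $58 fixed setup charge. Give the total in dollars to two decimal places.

$1529.96

Machine-time cost = 39.6 × 21.1, so $835.56.
Feedstock cost = 430 × 1480/1000, so $636.40.
Adding setup: 835.56 + 636.40 + 58 → $1529.96.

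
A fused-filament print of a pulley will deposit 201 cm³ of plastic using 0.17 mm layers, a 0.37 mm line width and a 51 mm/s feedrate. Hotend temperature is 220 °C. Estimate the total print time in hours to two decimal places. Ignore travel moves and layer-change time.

Extrusion cross-section = 0.17 × 0.37 = 0.0629 mm².
Toolpath length = 201 cm³ / 0.0629 mm² = 201000 / 0.0629 = 3195548.5 mm.
Extrusion time = 3195548.5 / 51, so 62657.8 s.
In the requested units: 62657.8 s = 17.40 hours.

17.40 hours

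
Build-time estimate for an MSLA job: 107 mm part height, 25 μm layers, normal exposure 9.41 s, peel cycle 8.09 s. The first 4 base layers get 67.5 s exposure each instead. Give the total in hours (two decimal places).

Layer count = ceil(107 / 0.025) = 4280.
Burn-in layers = 4 × (67.5 + 8.09) = 302.36 s.
Normal layers = 4276 × (9.41 + 8.09) = 74830 s.
Sum: 302.36 + 74830 = 75132.36 s → 20.87 hours.

20.87 hours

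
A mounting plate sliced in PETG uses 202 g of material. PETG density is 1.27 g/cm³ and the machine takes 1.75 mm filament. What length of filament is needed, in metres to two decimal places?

Extruded volume: 202/1.27 = 159.0551 cm³ (159055.1 mm³).
A = π r² = π × 0.875² = 2.4053 mm².
L = V/A = 159055.1/2.4053 = 66126.93 mm → 66.13 m.

66.13 m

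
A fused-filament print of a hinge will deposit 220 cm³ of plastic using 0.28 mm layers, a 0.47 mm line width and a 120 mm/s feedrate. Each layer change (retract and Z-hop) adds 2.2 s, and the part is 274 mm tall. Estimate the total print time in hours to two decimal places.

Extrusion cross-section: 0.28 × 0.47 → 0.1316 mm².
Total extruded path = 220000/0.1316 = 1671732.5 mm.
Print-move time = 1671732.5 / 120 = 13931.1 s.
Layer count = ceil(274 / 0.28) = 979.
Z-hop total = 979 × 2.2, so 2153.8 s.
Altogether 13931.1 + 2153.8 = 16084.9 s, i.e. 4.47 hours.

4.47 hours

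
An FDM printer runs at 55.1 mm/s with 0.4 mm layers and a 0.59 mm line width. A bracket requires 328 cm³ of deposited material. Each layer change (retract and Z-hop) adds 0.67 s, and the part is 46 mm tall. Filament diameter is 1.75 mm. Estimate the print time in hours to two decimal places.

7.03 hours

Bead cross-section = 0.4 × 0.59, so 0.236 mm².
Total extruded path = 328000/0.236 = 1389830.5 mm.
Print-move time = 1389830.5 / 55.1, so 25223.8 s.
Number of layers: 46 / 0.4 → 115 (rounded up).
Layer-change overhead = 115 × 0.67 = 77.05 s.
Total = 25223.8 + 77.05 = 25300.85 s = 7.03 hours.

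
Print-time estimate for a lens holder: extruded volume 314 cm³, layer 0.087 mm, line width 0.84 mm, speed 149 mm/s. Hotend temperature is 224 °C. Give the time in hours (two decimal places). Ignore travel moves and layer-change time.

Line area = 0.087 × 0.84, so 0.07308 mm².
Total extruded path = 314000/0.07308 = 4296661.2 mm.
Time extruding = 4296661.2 / 149 = 28836.7 s.
That's 28836.7 s → 8.01 hours.

8.01 hours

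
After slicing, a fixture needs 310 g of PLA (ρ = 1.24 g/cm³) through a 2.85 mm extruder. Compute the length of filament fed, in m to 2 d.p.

39.19 m

Extruded volume: 310/1.24 = 250 cm³ (250000 mm³).
A = π r² = π × 1.425² = 6.3794 mm².
L = V/A = 250000/6.3794 = 39188.64 mm → 39.19 m.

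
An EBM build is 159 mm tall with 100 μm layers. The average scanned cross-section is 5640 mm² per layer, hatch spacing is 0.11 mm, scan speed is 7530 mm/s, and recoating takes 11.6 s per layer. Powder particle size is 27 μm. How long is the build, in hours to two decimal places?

8.13 hours

Number of layers: 159 / 0.1 → 1590 (rounded up).
Per-layer scan distance: 5640 / 0.11 → 51272.7 mm.
Beam time per layer = 51272.7 / 7530, so 6.8091 s.
Layer cycle = 6.8091 + 11.6, so 18.4091 s.
Total: 1590 × 18.4091 s = 29270.469 s → 8.13 hours.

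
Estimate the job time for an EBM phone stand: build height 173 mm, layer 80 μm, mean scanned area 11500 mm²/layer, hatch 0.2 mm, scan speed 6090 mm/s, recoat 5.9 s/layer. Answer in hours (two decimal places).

Layer count = ceil(173 / 0.08) = 2163.
Hatch length per layer = 11500 / 0.2, so 57500 mm.
Per-layer scan time = 57500 / 6090 = 9.4417 s.
Time per layer = 9.4417 + 5.9, so 15.3417 s.
2163 layers × 15.3417 s/layer = 33184.0971 s, i.e. 9.22 hours.

9.22 hours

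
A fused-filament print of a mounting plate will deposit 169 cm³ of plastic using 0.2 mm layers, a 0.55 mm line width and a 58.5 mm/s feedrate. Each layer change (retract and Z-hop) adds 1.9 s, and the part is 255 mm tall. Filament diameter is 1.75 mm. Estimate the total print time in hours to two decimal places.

7.97 hours

Line area = 0.2 × 0.55 = 0.11 mm².
Toolpath length = 169 cm³ / 0.11 mm² = 169000 / 0.11 = 1536363.6 mm.
Print-move time = 1536363.6 / 58.5, so 26262.6 s.
Layer count = ceil(255 / 0.2) = 1275.
Z-hop total: 1275 × 1.9 → 2422.5 s.
Total = 26262.6 + 2422.5 = 28685.1 s = 7.97 hours.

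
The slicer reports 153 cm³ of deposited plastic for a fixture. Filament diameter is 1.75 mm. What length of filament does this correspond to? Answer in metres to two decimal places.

A = π r² = π × 0.875² = 2.4053 mm².
Length = 153 cm³ / 2.4053 mm² = 153000 / 2.4053 = 63609.53 mm = 63.61 m.

63.61 m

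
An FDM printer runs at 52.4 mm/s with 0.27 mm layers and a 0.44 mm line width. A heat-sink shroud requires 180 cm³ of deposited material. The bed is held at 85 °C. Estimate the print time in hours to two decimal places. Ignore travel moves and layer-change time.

8.03 hours

Line area = 0.27 × 0.44 = 0.1188 mm².
Path length: 180000 mm³ / 0.1188 mm² → 1515151.5 mm.
Print-move time: 1515151.5 / 52.4 → 28915.1 s.
28915.1 s = 8.03 hours.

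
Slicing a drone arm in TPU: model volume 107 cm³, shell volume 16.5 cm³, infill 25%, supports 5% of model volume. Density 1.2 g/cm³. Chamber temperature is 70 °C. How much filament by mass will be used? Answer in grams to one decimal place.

Infill region = 107 − 16.5 = 90.5 cm³.
Infill deposited = 0.25 × 90.5, so 22.625 cm³.
Support = 0.05 × 107, so 5.35 cm³.
Total printed volume = 16.5 + 22.625 + 5.35 = 44.475 cm³.
Mass: 44.475 × 1.2 → 53.37 g.

53.4 g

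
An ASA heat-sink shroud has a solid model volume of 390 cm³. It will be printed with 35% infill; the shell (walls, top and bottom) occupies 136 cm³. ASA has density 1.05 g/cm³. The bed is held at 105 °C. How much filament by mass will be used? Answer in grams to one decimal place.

Volume inside the shell = 390 − 136 = 254 cm³.
Infill volume = 0.35 × 254 = 88.9 cm³.
Total printed volume = 136 + 88.9 = 224.9 cm³.
Mass: 224.9 × 1.05 → 236.145 g.

236.1 g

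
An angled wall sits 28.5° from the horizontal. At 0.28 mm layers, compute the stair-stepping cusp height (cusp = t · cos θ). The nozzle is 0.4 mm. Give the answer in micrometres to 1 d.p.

Cusp = layer height × cos(28.5°) = 0.28 × 0.8788 = 0.246064 mm = 246.1 μm.

246.1 μm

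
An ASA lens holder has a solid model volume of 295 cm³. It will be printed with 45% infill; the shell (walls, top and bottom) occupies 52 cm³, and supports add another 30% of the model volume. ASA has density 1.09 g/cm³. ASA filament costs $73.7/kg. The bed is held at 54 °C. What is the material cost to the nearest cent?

$20.07

Volume inside the shell: 295 − 52 → 243 cm³.
Deposited infill = 0.45 × 243 = 109.35 cm³.
Support: 0.30 × 295 → 88.5 cm³.
Total extruded = 52 + 109.35 + 88.5 = 249.85 cm³.
Mass = 249.85 × 1.09, so 272.3365 g.
Cost = 272.3365 g / 1000 × $73.7/kg = $20.07.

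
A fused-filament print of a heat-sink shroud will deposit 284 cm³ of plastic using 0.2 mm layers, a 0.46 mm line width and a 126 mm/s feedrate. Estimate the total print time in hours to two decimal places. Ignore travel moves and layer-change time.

6.81 hours

Line area: 0.2 × 0.46 → 0.092 mm².
Toolpath length = 284 cm³ / 0.092 mm² = 284000 / 0.092 = 3086956.5 mm.
Extrusion time: 3086956.5 / 126 → 24499.7 s.
In the requested units: 24499.7 s = 6.81 hours.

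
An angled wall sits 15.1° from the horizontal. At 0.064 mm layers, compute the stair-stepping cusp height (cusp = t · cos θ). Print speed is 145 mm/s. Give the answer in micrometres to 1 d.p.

cos(15.1°) = 0.9655, so cusp = 0.064 × 0.9655 = 0.061792 mm → 61.8 μm.

61.8 μm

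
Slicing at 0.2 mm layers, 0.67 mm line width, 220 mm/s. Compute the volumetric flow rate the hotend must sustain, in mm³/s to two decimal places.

A: 0.2 × 0.67 → 0.134 mm².
Q = v·A = 220 × 0.134 = 29.48 mm³/s.

29.48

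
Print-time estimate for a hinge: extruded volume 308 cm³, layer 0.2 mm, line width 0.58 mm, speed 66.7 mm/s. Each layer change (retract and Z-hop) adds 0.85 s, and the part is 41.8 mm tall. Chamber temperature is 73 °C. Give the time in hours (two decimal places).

11.11 hours

Extrusion cross-section = 0.2 × 0.58 = 0.116 mm².
Toolpath length = 308 cm³ / 0.116 mm² = 308000 / 0.116 = 2655172.4 mm.
Time extruding = 2655172.4 / 66.7 = 39807.7 s.
Number of layers: 41.8 / 0.2 → 209 (rounded up).
Layer-change overhead: 209 × 0.85 → 177.65 s.
Total = 39807.7 + 177.65 = 39985.35 s = 11.11 hours.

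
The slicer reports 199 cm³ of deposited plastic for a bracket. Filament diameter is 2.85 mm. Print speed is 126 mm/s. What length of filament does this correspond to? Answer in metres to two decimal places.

31.19 m

Filament cross-section = π × (2.85/2)² = 6.3794 mm².
Length = 199 cm³ / 6.3794 mm² = 199000 / 6.3794 = 31194.16 mm = 31.19 m.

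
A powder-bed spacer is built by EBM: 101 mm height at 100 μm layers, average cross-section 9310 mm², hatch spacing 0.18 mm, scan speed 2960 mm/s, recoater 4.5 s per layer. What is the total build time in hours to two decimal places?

6.16 hours

Layer count = ceil(101 / 0.1) = 1010.
Scan path per layer: 9310 / 0.18 → 51722.2 mm.
Scan time per layer: 51722.2 / 2960 → 17.4737 s.
Layer cycle: 17.4737 + 4.5 → 21.9737 s.
1010 layers × 21.9737 s/layer = 22193.437 s, i.e. 6.16 hours.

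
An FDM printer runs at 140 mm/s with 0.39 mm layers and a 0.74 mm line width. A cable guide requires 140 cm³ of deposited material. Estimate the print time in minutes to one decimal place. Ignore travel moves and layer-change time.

57.8 minutes

Line area = 0.39 × 0.74, so 0.2886 mm².
Path length: 140000 mm³ / 0.2886 mm² → 485100.5 mm.
Print-move time = 485100.5 / 140, so 3465 s.
That's 3465 s → 57.8 minutes.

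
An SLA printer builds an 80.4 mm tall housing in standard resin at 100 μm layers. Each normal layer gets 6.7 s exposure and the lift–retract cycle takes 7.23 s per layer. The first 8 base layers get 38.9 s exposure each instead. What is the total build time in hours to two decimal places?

3.18 hours

Layers = ⌈80.4/0.1⌉ = 804.
Burn-in layers = 8 × (38.9 + 7.23), so 369.04 s.
Remaining layers: 796 × (6.7 + 7.23) → 11088.28 s.
Sum: 369.04 + 11088.28 = 11457.32 s → 3.18 hours.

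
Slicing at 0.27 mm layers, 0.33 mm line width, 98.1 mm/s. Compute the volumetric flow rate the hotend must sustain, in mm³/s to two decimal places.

8.74

A = 0.27 × 0.33 = 0.0891 mm².
Q = v·A = 98.1 × 0.0891 = 8.74 mm³/s.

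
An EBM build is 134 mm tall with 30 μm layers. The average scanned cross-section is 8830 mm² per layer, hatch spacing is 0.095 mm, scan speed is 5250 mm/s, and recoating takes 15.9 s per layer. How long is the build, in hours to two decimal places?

41.70 hours

Layers = ⌈134/0.03⌉ = 4467.
Hatch length per layer: 8830 / 0.095 → 92947.4 mm.
Per-layer scan time: 92947.4 / 5250 → 17.7043 s.
Time per layer = 17.7043 + 15.9, so 33.6043 s.
Build time = 4467 × 33.6043 = 150110.4081 s = 41.70 hours.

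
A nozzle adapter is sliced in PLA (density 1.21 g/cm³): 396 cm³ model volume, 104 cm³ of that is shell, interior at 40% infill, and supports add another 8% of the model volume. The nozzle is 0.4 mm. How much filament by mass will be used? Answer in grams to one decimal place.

305.5 g

Infill region = 396 − 104 = 292 cm³.
Deposited infill: 0.40 × 292 → 116.8 cm³.
Support = 0.08 × 396, so 31.68 cm³.
Total extruded = 104 + 116.8 + 31.68, so 252.48 cm³.
Mass = 252.48 × 1.21, so 305.5008 g.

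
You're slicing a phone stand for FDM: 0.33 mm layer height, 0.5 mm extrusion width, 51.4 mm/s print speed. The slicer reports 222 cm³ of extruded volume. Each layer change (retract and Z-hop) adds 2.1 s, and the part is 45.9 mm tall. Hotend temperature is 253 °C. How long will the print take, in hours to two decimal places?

7.35 hours

Bead cross-section = 0.33 × 0.5 = 0.165 mm².
Path length: 222000 mm³ / 0.165 mm² → 1345454.5 mm.
Time extruding = 1345454.5 / 51.4, so 26176.2 s.
Layers = ⌈45.9/0.33⌉ = 140.
Z-hop total = 140 × 2.1, so 294 s.
Total = 26176.2 + 294 = 26470.2 s = 7.35 hours.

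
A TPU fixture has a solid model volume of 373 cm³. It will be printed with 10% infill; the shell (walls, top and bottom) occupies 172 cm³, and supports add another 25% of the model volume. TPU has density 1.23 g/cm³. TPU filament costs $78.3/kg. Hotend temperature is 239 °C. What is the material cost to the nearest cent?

$27.48

Infill region = 373 − 172 = 201 cm³.
Infill volume = 0.10 × 201 = 20.1 cm³.
Support = 0.25 × 373 = 93.25 cm³.
Total extruded = 172 + 20.1 + 93.25, so 285.35 cm³.
Mass = 285.35 × 1.23, so 350.9805 g.
At $78.3/kg: 350.9805/1000 × 78.3 = $27.48.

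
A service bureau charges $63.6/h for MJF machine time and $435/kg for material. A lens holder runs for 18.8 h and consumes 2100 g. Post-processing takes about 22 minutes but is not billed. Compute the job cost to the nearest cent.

$2109.18

Machine cost = 63.6 × 18.8, so $1195.68.
Material cost: 435 × 2100/1000 → $913.50.
Job cost: 1195.68 + 913.50 = $2109.18.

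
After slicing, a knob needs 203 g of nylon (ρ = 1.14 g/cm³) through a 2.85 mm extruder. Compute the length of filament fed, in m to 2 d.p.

27.91 m

Volume = 203 g / 1.14 g·cm⁻³ = 178.0702 cm³ = 178070.2 mm³.
A = π r² = π × 1.425² = 6.3794 mm².
Length = 178070.2 / 6.3794 = 27913.31 mm = 27.91 m.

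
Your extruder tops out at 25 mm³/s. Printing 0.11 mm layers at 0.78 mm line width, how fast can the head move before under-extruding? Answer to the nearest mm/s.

291 mm/s

A: 0.11 × 0.78 → 0.0858 mm².
v_max = Q/A = 25/0.0858 = 291.38 mm/s → 291 mm/s.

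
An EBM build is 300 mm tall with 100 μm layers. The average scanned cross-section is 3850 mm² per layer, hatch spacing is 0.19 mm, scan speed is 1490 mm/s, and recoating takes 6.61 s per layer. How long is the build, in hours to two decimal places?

16.84 hours

Layers = ⌈300/0.1⌉ = 3000.
Scan path per layer = 3850 / 0.19 = 20263.2 mm.
Per-layer scan time: 20263.2 / 1490 → 13.5995 s.
Time per layer = 13.5995 + 6.61, so 20.2095 s.
3000 layers × 20.2095 s/layer = 60628.5 s, i.e. 16.84 hours.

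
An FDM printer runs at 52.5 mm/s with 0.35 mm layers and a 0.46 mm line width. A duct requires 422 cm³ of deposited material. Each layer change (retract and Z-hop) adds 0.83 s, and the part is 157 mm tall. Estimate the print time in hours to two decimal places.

13.97 hours

Bead cross-section: 0.35 × 0.46 → 0.161 mm².
Total extruded path = 422000/0.161 = 2621118 mm.
Print-move time = 2621118 / 52.5 = 49926.1 s.
Layers = ⌈157/0.35⌉ = 449.
Z-hop total: 449 × 0.83 → 372.67 s.
Altogether 49926.1 + 372.67 = 50298.77 s, i.e. 13.97 hours.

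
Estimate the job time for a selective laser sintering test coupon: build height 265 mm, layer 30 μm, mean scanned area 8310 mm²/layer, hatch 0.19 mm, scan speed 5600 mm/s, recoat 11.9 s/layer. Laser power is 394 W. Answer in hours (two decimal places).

48.37 hours

Number of layers: 265 / 0.03 → 8834 (rounded up).
Hatch length per layer = 8310 / 0.19 = 43736.8 mm.
Per-layer scan time: 43736.8 / 5600 → 7.8101 s.
Per-layer time = 7.8101 + 11.9, so 19.7101 s.
Total: 8834 × 19.7101 s = 174119.0234 s → 48.37 hours.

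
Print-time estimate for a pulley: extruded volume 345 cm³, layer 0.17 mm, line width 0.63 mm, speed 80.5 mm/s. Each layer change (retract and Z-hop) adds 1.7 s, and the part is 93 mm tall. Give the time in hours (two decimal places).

11.37 hours

Extrusion cross-section = 0.17 × 0.63 = 0.1071 mm².
Toolpath length = 345 cm³ / 0.1071 mm² = 345000 / 0.1071 = 3221288.5 mm.
Print-move time = 3221288.5 / 80.5, so 40016 s.
Layers = ⌈93/0.17⌉ = 548.
Z-hop total = 548 × 1.7 = 931.6 s.
Total = 40016 + 931.6 = 40947.6 s = 11.37 hours.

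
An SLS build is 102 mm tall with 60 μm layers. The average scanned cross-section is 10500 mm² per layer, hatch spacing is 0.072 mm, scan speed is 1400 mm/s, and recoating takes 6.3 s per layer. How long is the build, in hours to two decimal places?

52.16 hours

Layers = ⌈102/0.06⌉ = 1700.
Scan path per layer: 10500 / 0.072 → 145833.3 mm.
Laser time per layer = 145833.3 / 1400 = 104.1666 s.
Per-layer time = 104.1666 + 6.3 = 110.4666 s.
Total: 1700 × 110.4666 s = 187793.22 s → 52.16 hours.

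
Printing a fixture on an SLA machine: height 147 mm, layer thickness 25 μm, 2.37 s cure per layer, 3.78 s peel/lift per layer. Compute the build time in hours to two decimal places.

Layers = ⌈147/0.025⌉ = 5880.
Cycle time = 2.37 + 3.78 = 6.15 s.
Build time: 5880 × 6.15 s = 36162 s, i.e. 10.05 hours.

10.05 hours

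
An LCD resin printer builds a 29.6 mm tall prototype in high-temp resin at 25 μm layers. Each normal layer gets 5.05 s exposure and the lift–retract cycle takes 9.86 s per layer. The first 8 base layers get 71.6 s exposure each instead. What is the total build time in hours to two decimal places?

5.05 hours

Number of layers: 29.6 / 0.025 → 1184 (rounded up).
Bottom layers = 8 × (71.6 + 9.86) = 651.68 s.
Remaining layers = 1176 × (5.05 + 9.86), so 17534.16 s.
Sum: 651.68 + 17534.16 = 18185.84 s → 5.05 hours.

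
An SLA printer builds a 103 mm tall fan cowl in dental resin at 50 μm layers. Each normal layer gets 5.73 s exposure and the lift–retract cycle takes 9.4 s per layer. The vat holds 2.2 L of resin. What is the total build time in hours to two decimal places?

Number of layers: 103 / 0.05 → 2060 (rounded up).
Each layer takes = 5.73 + 9.4 = 15.13 s.
Total = 2060 × 15.13 = 31167.8 s = 8.66 hours.

8.66 hours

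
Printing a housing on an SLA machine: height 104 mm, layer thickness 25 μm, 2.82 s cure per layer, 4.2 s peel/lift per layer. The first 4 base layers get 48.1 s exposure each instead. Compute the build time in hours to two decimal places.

Layer count = ceil(104 / 0.025) = 4160.
Bottom layers: 4 × (48.1 + 4.2) → 209.2 s.
Regular layers = 4156 × (2.82 + 4.2) = 29175.12 s.
Total = 209.2 + 29175.12 = 29384.32 s = 8.16 hours.

8.16 hours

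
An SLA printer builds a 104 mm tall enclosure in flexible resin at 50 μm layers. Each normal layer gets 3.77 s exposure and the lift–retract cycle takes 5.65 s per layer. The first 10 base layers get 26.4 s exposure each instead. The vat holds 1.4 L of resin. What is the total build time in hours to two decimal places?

5.51 hours

Layers = ⌈104/0.05⌉ = 2080.
Base layers = 10 × (26.4 + 5.65), so 320.5 s.
Normal layers = 2070 × (3.77 + 5.65), so 19499.4 s.
Total = 320.5 + 19499.4 = 19819.9 s = 5.51 hours.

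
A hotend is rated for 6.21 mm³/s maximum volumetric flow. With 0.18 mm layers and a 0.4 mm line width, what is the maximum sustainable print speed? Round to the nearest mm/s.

A = 0.18 × 0.4 = 0.072 mm².
Max speed = 6.21 / 0.072 = 86.25 ≈ 86 mm/s.

86 mm/s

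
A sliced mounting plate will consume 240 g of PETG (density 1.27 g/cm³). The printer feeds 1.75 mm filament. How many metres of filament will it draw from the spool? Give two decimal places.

78.57 m

Volume = 240 g / 1.27 g·cm⁻³ = 188.9764 cm³ = 188976.4 mm³.
Filament cross-section = π × (1.75/2)² = 2.4053 mm².
L = V/A = 188976.4/2.4053 = 78566.67 mm → 78.57 m.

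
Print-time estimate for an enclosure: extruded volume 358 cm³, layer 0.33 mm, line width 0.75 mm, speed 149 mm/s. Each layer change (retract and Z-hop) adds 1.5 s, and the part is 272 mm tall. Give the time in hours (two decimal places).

Extrusion cross-section = 0.33 × 0.75 = 0.2475 mm².
Total extruded path = 358000/0.2475 = 1446464.6 mm.
Time extruding = 1446464.6 / 149, so 9707.8 s.
Layers = ⌈272/0.33⌉ = 825.
Z-hop total: 825 × 1.5 → 1237.5 s.
Altogether 9707.8 + 1237.5 = 10945.3 s, i.e. 3.04 hours.

3.04 hours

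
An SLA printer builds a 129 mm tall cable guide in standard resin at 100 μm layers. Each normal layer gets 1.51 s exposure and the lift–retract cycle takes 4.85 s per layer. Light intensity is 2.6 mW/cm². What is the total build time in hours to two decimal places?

2.28 hours

Layer count = ceil(129 / 0.1) = 1290.
Cycle time = 1.51 + 4.85 = 6.36 s.
Total = 1290 × 6.36 = 8204.4 s = 2.28 hours.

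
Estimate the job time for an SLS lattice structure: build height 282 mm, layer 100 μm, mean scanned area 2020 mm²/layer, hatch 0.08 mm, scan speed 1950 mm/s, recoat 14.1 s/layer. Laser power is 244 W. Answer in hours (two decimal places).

21.19 hours

Layers = ⌈282/0.1⌉ = 2820.
Scan path per layer = 2020 / 0.08, so 25250 mm.
Scan time per layer = 25250 / 1950 = 12.9487 s.
Time per layer: 12.9487 + 14.1 → 27.0487 s.
Build time = 2820 × 27.0487 = 76277.334 s = 21.19 hours.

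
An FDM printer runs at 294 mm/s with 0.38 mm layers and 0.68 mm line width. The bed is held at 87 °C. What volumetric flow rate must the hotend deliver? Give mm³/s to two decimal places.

75.97

A: 0.38 × 0.68 → 0.2584 mm².
Volumetric flow = 294 × 0.2584 = 75.97 mm³/s.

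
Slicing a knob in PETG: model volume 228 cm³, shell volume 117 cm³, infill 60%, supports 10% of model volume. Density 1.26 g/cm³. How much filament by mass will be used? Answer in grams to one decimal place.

260.1 g

Volume inside the shell: 228 − 117 → 111 cm³.
Infill deposited = 0.60 × 111, so 66.6 cm³.
Support = 0.10 × 228 = 22.8 cm³.
Total extruded: 117 + 66.6 + 22.8 → 206.4 cm³.
Mass = 206.4 × 1.26, so 260.064 g.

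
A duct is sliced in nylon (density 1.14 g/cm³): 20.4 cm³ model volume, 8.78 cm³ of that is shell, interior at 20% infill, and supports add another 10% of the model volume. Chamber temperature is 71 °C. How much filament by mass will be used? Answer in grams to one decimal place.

15.0 g

Infill region = 20.4 − 8.78, so 11.62 cm³.
Deposited infill = 0.20 × 11.62 = 2.324 cm³.
Support: 0.10 × 20.4 → 2.04 cm³.
Total printed volume: 8.78 + 2.324 + 2.04 → 13.144 cm³.
Mass: 13.144 × 1.14 → 14.98416 g.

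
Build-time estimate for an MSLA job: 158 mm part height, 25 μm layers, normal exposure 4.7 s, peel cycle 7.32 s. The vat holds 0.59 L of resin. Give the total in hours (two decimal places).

Layer count = ceil(158 / 0.025) = 6320.
Per-layer time: 4.7 + 7.32 → 12.02 s.
Build time: 6320 × 12.02 s = 75966.4 s, i.e. 21.10 hours.

21.10 hours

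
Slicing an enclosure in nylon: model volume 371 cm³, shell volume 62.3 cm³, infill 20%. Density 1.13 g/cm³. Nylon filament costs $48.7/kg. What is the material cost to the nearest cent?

$6.83

Volume inside the shell = 371 − 62.3, so 308.7 cm³.
Deposited infill = 0.20 × 308.7, so 61.74 cm³.
Total extruded = 62.3 + 61.74, so 124.04 cm³.
Mass: 124.04 × 1.13 → 140.1652 g.
Cost = 140.1652 g / 1000 × $48.7/kg = $6.83.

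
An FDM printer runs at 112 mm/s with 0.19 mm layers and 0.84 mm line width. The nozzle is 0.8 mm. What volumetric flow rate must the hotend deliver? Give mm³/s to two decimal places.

A = 0.19 × 0.84, so 0.1596 mm².
Volumetric flow = 112 × 0.1596 = 17.88 mm³/s.

17.88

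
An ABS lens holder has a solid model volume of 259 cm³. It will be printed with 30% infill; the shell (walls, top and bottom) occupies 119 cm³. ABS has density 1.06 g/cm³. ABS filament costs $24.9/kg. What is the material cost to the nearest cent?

$4.25

Volume inside the shell = 259 − 119, so 140 cm³.
Deposited infill = 0.30 × 140 = 42 cm³.
Total printed volume = 119 + 42, so 161 cm³.
Mass = 161 × 1.06 = 170.66 g.
At $24.9/kg: 170.66/1000 × 24.9 = $4.25.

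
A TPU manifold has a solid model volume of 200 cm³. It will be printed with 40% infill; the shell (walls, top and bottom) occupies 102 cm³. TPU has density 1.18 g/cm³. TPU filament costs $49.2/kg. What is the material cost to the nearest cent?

$8.20

Volume inside the shell = 200 − 102 = 98 cm³.
Deposited infill = 0.40 × 98, so 39.2 cm³.
Total printed volume: 102 + 39.2 → 141.2 cm³.
Mass = 141.2 × 1.18, so 166.616 g.
At $49.2/kg: 166.616/1000 × 49.2 = $8.20.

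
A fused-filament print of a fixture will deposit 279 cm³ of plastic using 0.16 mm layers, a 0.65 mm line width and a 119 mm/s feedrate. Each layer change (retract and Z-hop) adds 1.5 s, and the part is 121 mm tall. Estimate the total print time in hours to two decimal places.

6.58 hours

Line area: 0.16 × 0.65 → 0.104 mm².
Toolpath length = 279 cm³ / 0.104 mm² = 279000 / 0.104 = 2682692.3 mm.
Extrusion time: 2682692.3 / 119 → 22543.6 s.
Number of layers: 121 / 0.16 → 757 (rounded up).
Non-print overhead = 757 × 1.5, so 1135.5 s.
Altogether 22543.6 + 1135.5 = 23679.1 s, i.e. 6.58 hours.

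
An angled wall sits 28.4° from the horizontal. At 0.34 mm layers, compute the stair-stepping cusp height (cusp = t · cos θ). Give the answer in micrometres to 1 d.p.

Cusp = layer height × cos(28.4°) = 0.34 × 0.8796 = 0.299064 mm = 299.1 μm.

299.1 μm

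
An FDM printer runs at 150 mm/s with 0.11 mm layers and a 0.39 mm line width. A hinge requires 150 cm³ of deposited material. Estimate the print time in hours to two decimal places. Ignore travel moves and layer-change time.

6.48 hours

Bead cross-section: 0.11 × 0.39 → 0.0429 mm².
Total extruded path = 150000/0.0429 = 3496503.5 mm.
Extrusion time = 3496503.5 / 150, so 23310 s.
In the requested units: 23310 s = 6.48 hours.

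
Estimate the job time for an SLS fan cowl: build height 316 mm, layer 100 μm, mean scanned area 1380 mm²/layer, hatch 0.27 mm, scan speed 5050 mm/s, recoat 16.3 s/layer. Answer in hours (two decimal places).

15.20 hours

Layer count = ceil(316 / 0.1) = 3160.
Hatch length per layer: 1380 / 0.27 → 5111.1 mm.
Laser time per layer = 5111.1 / 5050, so 1.0121 s.
Per-layer time: 1.0121 + 16.3 → 17.3121 s.
Build time = 3160 × 17.3121 = 54706.236 s = 15.20 hours.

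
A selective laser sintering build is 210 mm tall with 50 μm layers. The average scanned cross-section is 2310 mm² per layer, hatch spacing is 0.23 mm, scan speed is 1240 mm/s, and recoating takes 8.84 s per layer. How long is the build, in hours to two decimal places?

19.76 hours

Layers = ⌈210/0.05⌉ = 4200.
Scan path per layer = 2310 / 0.23 = 10043.5 mm.
Laser time per layer = 10043.5 / 1240 = 8.0996 s.
Time per layer: 8.0996 + 8.84 → 16.9396 s.
4200 layers × 16.9396 s/layer = 71146.32 s, i.e. 19.76 hours.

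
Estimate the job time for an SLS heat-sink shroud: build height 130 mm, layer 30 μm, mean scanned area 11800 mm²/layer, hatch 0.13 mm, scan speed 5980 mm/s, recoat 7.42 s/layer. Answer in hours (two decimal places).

Layer count = ceil(130 / 0.03) = 4334.
Hatch length per layer = 11800 / 0.13, so 90769.2 mm.
Scan time per layer = 90769.2 / 5980 = 15.1788 s.
Time per layer = 15.1788 + 7.42, so 22.5988 s.
4334 layers × 22.5988 s/layer = 97943.1992 s, i.e. 27.21 hours.

27.21 hours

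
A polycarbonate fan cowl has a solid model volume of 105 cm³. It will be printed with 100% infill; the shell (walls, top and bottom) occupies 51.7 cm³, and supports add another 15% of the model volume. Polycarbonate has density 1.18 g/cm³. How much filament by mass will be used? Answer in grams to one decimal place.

142.5 g

Interior volume: 105 − 51.7 → 53.3 cm³.
Deposited infill: 1.00 × 53.3 → 53.3 cm³.
Support = 0.15 × 105, so 15.75 cm³.
Deposited volume: 51.7 + 53.3 + 15.75 → 120.75 cm³.
Mass = 120.75 × 1.18 = 142.485 g.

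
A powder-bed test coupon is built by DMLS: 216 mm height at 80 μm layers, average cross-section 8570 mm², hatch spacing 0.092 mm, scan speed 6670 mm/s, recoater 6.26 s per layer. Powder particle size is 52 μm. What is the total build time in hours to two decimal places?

Number of layers: 216 / 0.08 → 2700 (rounded up).
Hatch length per layer = 8570 / 0.092 = 93152.2 mm.
Laser time per layer = 93152.2 / 6670 = 13.9658 s.
Per-layer time: 13.9658 + 6.26 → 20.2258 s.
Build time = 2700 × 20.2258 = 54609.66 s = 15.17 hours.

15.17 hours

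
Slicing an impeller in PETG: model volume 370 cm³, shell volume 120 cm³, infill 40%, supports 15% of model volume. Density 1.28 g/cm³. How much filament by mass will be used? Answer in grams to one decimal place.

Infill region = 370 − 120, so 250 cm³.
Infill deposited = 0.40 × 250, so 100 cm³.
Support = 0.15 × 370, so 55.5 cm³.
Total printed volume: 120 + 100 + 55.5 → 275.5 cm³.
Mass = 275.5 × 1.28 = 352.64 g.

352.6 g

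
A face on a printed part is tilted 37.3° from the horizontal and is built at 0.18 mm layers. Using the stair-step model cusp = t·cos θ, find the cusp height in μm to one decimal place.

143.2 μm

Cusp = layer height × cos(37.3°) = 0.18 × 0.7955 = 0.14319 mm = 143.2 μm.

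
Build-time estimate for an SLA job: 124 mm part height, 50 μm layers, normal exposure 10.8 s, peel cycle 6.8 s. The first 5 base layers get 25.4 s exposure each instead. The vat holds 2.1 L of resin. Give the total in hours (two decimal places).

12.14 hours

Layers = ⌈124/0.05⌉ = 2480.
Bottom layers: 5 × (25.4 + 6.8) → 161 s.
Normal layers = 2475 × (10.8 + 6.8), so 43560 s.
Sum: 161 + 43560 = 43721 s → 12.14 hours.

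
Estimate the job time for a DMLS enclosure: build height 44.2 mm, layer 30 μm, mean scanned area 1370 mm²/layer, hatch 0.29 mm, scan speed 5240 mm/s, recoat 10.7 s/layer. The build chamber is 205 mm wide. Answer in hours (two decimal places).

Number of layers: 44.2 / 0.03 → 1474 (rounded up).
Hatch length per layer: 1370 / 0.29 → 4724.1 mm.
Laser time per layer: 4724.1 / 5240 → 0.9015 s.
Per-layer time: 0.9015 + 10.7 → 11.6015 s.
Total: 1474 × 11.6015 s = 17100.611 s → 4.75 hours.

4.75 hours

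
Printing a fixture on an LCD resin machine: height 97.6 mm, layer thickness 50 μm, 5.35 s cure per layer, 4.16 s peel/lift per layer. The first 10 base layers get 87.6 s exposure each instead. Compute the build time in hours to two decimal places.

Number of layers: 97.6 / 0.05 → 1952 (rounded up).
Burn-in layers: 10 × (87.6 + 4.16) → 917.6 s.
Regular layers = 1942 × (5.35 + 4.16) = 18468.42 s.
Total = 917.6 + 18468.42 = 19386.02 s = 5.39 hours.

5.39 hours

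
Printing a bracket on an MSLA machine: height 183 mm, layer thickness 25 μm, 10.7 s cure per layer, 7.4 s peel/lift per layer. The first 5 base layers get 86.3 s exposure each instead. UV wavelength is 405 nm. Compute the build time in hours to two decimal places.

36.91 hours

Number of layers: 183 / 0.025 → 7320 (rounded up).
Base layers = 5 × (86.3 + 7.4), so 468.5 s.
Regular layers: 7315 × (10.7 + 7.4) → 132401.5 s.
Total = 468.5 + 132401.5 = 132870 s = 36.91 hours.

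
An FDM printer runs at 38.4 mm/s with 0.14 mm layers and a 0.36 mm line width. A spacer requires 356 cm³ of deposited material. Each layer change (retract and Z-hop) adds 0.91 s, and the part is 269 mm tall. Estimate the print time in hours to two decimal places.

51.58 hours

Extrusion cross-section = 0.14 × 0.36, so 0.0504 mm².
Toolpath length = 356 cm³ / 0.0504 mm² = 356000 / 0.0504 = 7063492.1 mm.
Extrusion time = 7063492.1 / 38.4 = 183945.1 s.
Layer count = ceil(269 / 0.14) = 1922.
Non-print overhead = 1922 × 0.91 = 1749.02 s.
Total = 183945.1 + 1749.02 = 185694.12 s = 51.58 hours.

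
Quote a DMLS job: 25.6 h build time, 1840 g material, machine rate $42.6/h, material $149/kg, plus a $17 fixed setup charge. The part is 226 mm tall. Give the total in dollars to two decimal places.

Time charge = 42.6 × 25.6 = $1090.56.
Material cost: 149 × 1840/1000 → $274.16.
Total = 1090.56 + 274.16 + 17 = $1381.72.

$1381.72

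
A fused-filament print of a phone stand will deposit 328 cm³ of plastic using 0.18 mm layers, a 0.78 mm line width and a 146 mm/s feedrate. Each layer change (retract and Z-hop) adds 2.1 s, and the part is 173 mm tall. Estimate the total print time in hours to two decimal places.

Extrusion cross-section: 0.18 × 0.78 → 0.1404 mm².
Toolpath length = 328 cm³ / 0.1404 mm² = 328000 / 0.1404 = 2336182.3 mm.
Time extruding = 2336182.3 / 146 = 16001.2 s.
Number of layers: 173 / 0.18 → 962 (rounded up).
Layer-change overhead = 962 × 2.1, so 2020.2 s.
Altogether 16001.2 + 2020.2 = 18021.4 s, i.e. 5.01 hours.

5.01 hours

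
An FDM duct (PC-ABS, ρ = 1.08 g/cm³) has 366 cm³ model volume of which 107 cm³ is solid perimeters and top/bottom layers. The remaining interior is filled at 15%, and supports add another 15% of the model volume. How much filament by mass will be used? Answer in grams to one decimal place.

Interior volume = 366 − 107, so 259 cm³.
Infill volume = 0.15 × 259, so 38.85 cm³.
Support = 0.15 × 366 = 54.9 cm³.
Total extruded = 107 + 38.85 + 54.9, so 200.75 cm³.
Mass: 200.75 × 1.08 → 216.81 g.

216.8 g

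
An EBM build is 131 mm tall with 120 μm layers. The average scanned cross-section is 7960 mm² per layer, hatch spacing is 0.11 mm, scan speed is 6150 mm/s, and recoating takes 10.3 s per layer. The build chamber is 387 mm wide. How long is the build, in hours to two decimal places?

Number of layers: 131 / 0.12 → 1092 (rounded up).
Per-layer scan distance = 7960 / 0.11, so 72363.6 mm.
Beam time per layer: 72363.6 / 6150 → 11.7664 s.
Layer cycle = 11.7664 + 10.3, so 22.0664 s.
Total: 1092 × 22.0664 s = 24096.5088 s → 6.69 hours.

6.69 hours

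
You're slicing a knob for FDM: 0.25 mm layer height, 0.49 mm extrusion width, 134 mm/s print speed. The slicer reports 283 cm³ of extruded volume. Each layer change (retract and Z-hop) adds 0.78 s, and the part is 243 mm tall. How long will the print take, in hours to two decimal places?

Bead cross-section = 0.25 × 0.49 = 0.1225 mm².
Total extruded path = 283000/0.1225 = 2310204.1 mm.
Extrusion time = 2310204.1 / 134 = 17240.3 s.
Layers = ⌈243/0.25⌉ = 972.
Non-print overhead = 972 × 0.78, so 758.16 s.
Altogether 17240.3 + 758.16 = 17998.46 s, i.e. 5.00 hours.

5.00 hours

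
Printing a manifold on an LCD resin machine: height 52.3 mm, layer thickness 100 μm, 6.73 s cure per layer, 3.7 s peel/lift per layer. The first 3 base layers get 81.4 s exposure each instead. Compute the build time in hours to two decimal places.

1.58 hours

Layers = ⌈52.3/0.1⌉ = 523.
Base layers: 3 × (81.4 + 3.7) → 255.3 s.
Remaining layers = 520 × (6.73 + 3.7), so 5423.6 s.
Total = 255.3 + 5423.6 = 5678.9 s = 1.58 hours.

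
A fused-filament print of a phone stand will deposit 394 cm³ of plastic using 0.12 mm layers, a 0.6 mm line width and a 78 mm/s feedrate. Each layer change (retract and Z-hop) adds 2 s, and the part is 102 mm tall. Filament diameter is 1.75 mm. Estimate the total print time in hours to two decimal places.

19.96 hours

Extrusion cross-section: 0.12 × 0.6 → 0.072 mm².
Total extruded path = 394000/0.072 = 5472222.2 mm.
Extrusion time = 5472222.2 / 78 = 70156.7 s.
Layers = ⌈102/0.12⌉ = 850.
Non-print overhead = 850 × 2 = 1700 s.
Altogether 70156.7 + 1700 = 71856.7 s, i.e. 19.96 hours.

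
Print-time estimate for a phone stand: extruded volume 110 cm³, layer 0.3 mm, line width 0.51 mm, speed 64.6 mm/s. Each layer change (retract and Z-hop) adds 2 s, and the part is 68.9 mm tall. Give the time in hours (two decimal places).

3.22 hours

Bead cross-section = 0.3 × 0.51 = 0.153 mm².
Path length: 110000 mm³ / 0.153 mm² → 718954.2 mm.
Time extruding = 718954.2 / 64.6, so 11129.3 s.
Layers = ⌈68.9/0.3⌉ = 230.
Layer-change overhead = 230 × 2 = 460 s.
Total = 11129.3 + 460 = 11589.3 s = 3.22 hours.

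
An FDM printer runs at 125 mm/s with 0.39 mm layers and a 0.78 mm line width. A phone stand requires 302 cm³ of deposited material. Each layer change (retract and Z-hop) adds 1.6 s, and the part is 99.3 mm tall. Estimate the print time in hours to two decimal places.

Bead cross-section = 0.39 × 0.78 = 0.3042 mm².
Toolpath length = 302 cm³ / 0.3042 mm² = 302000 / 0.3042 = 992767.9 mm.
Time extruding: 992767.9 / 125 → 7942.1 s.
Layers = ⌈99.3/0.39⌉ = 255.
Layer-change overhead = 255 × 1.6 = 408 s.
Altogether 7942.1 + 408 = 8350.1 s, i.e. 2.32 hours.

2.32 hours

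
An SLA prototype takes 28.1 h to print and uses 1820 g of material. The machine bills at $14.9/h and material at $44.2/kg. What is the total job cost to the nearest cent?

Machine-time cost: 14.9 × 28.1 → $418.69.
Material cost: 44.2 × 1820/1000 → $80.444.
Job cost: 418.69 + 80.444 = 499.134 ≈ $499.13.

$499.13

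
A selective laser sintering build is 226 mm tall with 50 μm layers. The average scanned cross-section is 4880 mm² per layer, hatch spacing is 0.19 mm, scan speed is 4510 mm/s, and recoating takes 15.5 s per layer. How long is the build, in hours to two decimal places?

26.61 hours

Number of layers: 226 / 0.05 → 4520 (rounded up).
Hatch length per layer = 4880 / 0.19, so 25684.2 mm.
Scan time per layer = 25684.2 / 4510 = 5.6949 s.
Layer cycle: 5.6949 + 15.5 → 21.1949 s.
Total: 4520 × 21.1949 s = 95800.948 s → 26.61 hours.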